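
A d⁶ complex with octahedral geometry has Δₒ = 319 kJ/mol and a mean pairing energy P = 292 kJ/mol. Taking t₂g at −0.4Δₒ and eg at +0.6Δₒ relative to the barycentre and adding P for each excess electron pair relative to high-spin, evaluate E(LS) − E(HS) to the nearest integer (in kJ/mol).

High-spin: t₂g⁴ eg², CFSE = -0.4Δₒ = -128 kJ/mol.
Low-spin t₂g⁶ eg⁰ gives -2.4Δₒ = -766 kJ/mol, but forming 2 extra pairs costs 2P = 584 kJ/mol, so E(LS) = -766 + 584 = -182 kJ/mol.
The difference is -182 − (-128) = -54 kJ/mol, so low-spin lies lower.

-54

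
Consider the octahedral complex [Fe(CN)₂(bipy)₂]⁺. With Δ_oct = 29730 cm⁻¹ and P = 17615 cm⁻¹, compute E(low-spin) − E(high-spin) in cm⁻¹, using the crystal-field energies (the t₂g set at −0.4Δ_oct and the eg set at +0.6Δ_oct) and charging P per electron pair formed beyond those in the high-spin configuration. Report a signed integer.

-24230

Ligand charges: 2×(-1) from CN⁻ and 2×(+0) from bipy sum to -2; with overall charge +1, Fe is +3.
Fe sits in group 8; removing 3 electrons leaves Fe³⁺ with 8 − 3 = 5 d electrons.
In the high-spin limit (t₂g³ eg²) the orbital term is 0.0Δ_oct = 0 cm⁻¹, with no excess pairing.
For low-spin the configuration is t₂g⁵ eg⁰: orbital energy -2.0 × 29730 = -59460 cm⁻¹, and 2 additional pairs relative to high-spin add 35230 cm⁻¹, giving -24230 cm⁻¹.
The difference is -24230 − (0) = -24230 cm⁻¹, so low-spin lies lower.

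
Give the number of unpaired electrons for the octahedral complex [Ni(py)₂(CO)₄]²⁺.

Ligand charges: 2×(+0) from py and 4×(+0) from CO sum to +0; with overall charge +2, Ni is +2.
Ni is in group 10, so Ni²⁺ is d⁸ (10 − 2 = 8).
Configuration: t₂g⁶ eg², giving 2 unpaired electrons.

2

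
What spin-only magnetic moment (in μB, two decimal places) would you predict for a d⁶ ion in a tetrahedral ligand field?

Tetrahedral fields are weak (Δₜ ≈ 4/9 Δₒ), so electrons fill high-spin.
Configuration: e^3 t2^3 → 4 unpaired electrons.
μ(spin-only) = √[4(4+2)] = √24 ≈ 4.90 μB.

4.90 μB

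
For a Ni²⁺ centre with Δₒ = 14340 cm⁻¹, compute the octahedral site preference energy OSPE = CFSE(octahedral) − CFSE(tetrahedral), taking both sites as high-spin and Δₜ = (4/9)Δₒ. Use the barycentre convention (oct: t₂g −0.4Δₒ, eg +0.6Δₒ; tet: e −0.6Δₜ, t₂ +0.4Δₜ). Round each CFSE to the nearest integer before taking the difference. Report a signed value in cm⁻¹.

Ni²⁺: group 10, so d-count = 10 − 2 = 8.
Octahedral high-spin t₂g⁶ eg²: CFSE = -1.2 × 14340 = -17208 cm⁻¹.
Tetrahedral e⁴ t₂⁴ gives -0.8Δₜ = -0.8 × (4/9) × 14340 = -5099 cm⁻¹.
OSPE = -17208 − (-5099) = -12109 cm⁻¹.

-12109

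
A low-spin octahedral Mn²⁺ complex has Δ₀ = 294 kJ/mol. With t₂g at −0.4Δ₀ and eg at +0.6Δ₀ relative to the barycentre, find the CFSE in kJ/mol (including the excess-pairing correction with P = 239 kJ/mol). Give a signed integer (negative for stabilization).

Mn is in group 7, so Mn²⁺ is d⁵ (7 − 2 = 5).
Configuration: t₂g⁵ eg⁰.
Orbital CFSE = 5(-0.4) + 0(0.6) = -2.0Δ₀ = -2.0 × 294 = -588 kJ/mol.
Pairing penalty: 2 pairs vs 0 in the high-spin reference → 2 extra × P = 478 kJ/mol.
Overall CFSE = -588 + 478 = -110 kJ/mol.

-110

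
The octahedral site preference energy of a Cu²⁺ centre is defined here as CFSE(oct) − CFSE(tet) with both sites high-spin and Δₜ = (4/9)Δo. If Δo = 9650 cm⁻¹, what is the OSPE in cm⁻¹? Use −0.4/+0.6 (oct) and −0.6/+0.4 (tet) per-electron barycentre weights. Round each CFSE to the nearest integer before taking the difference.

-4074

Cu²⁺: group 11, so d-count = 11 − 2 = 9.
Octahedral (high-spin): t2g^6 e_g^3, CFSE = 6(−0.4) + 3(+0.6) = -0.6Δo = -0.6 × 9650 = -5790 cm⁻¹.
Tetrahedral: e^4 t2^5, CFSE = 4(−0.6) + 5(+0.4) = -0.4Δₜ = -0.4 × (4/9) × 9650 = -1716 cm⁻¹.
Subtracting, OSPE = -5790 − (-1716) = -4074 cm⁻¹.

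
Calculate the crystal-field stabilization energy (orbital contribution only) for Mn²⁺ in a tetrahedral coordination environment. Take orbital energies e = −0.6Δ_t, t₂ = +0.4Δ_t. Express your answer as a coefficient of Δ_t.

Group 7 minus oxidation state +2 gives a d⁵ configuration for Mn²⁺.
Tetrahedral splitting is small, so the complex is high-spin.
Configuration: e² t₂³.
CFSE = 2(-0.6Δ_t) + 3(0.4Δ_t) = -1.2Δ_t + 1.2Δ_t = 0.0Δ_t.

0.0 Δ_t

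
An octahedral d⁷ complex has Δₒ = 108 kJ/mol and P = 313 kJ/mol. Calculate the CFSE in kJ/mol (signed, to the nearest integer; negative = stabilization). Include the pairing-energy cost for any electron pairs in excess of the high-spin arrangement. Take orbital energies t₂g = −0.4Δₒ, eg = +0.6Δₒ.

Here Δₒ < P (108 < 313), so the high-spin state is favoured.
Configuration: t₂g⁵ eg².
Orbital CFSE = -0.8Δₒ = -0.8 × 108 = -86 kJ/mol.
High-spin has no excess pairs, so no pairing correction applies.

-86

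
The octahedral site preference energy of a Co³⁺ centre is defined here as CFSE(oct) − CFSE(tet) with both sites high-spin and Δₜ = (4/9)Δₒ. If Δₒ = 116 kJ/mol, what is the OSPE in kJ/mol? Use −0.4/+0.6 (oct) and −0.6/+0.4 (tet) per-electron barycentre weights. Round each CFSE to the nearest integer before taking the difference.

-15

Co³⁺: group 9, so d-count = 9 − 3 = 6.
Octahedral (high-spin): t₂g⁴ eg², CFSE = 4(−0.4) + 2(+0.6) = -0.4Δₒ = -0.4 × 116 = -46 kJ/mol.
In a tetrahedral site the filling is e³ t₂³: CFSE(tet) = -0.6Δₜ = -0.6 × (4/9)(116) = -31 kJ/mol.
OSPE = -46 − (-31) = -15 kJ/mol.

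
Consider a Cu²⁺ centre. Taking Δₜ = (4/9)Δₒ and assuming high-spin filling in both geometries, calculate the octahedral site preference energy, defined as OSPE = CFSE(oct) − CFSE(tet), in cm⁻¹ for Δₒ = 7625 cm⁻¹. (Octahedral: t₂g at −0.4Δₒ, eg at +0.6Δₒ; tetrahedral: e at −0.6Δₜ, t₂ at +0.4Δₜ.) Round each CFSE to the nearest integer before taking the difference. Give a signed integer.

-3219

Cu sits in group 11; removing 2 electrons leaves Cu²⁺ with 11 − 2 = 9 d electrons.
Octahedral high-spin t₂g⁶ eg³: CFSE = -0.6 × 7625 = -4575 cm⁻¹.
In a tetrahedral site the filling is e⁴ t₂⁵: CFSE(tet) = -0.4Δₜ = -0.4 × (4/9)(7625) = -1356 cm⁻¹.
OSPE = -4575 − (-1356) = -3219 cm⁻¹.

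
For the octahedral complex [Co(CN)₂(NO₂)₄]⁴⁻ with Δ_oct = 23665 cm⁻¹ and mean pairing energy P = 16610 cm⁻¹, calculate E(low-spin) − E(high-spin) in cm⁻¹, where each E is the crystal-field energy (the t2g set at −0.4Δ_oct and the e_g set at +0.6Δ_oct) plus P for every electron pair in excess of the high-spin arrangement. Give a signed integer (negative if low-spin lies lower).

-7055

Ligand charges: 2×(-1) from CN⁻ and 4×(-1) from NO₂⁻ sum to -6; with overall charge -4, Co is +2.
Group 9 minus oxidation state +2 gives a d⁷ configuration for Co²⁺.
High-spin: t2g^5 e_g^2, CFSE = -0.8Δ_oct = -18932 cm⁻¹.
For low-spin the configuration is t2g^6 e_g^1: orbital energy -1.8 × 23665 = -42597 cm⁻¹, and 1 additional pair relative to high-spin adds 16610 cm⁻¹, giving -25987 cm⁻¹.
The difference is -25987 − (-18932) = -7055 cm⁻¹, so low-spin lies lower.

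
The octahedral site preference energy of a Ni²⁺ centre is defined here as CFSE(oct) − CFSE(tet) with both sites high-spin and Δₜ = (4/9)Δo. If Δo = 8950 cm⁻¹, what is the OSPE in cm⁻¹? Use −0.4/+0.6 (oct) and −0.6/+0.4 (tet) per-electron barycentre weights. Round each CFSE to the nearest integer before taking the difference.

-7558

Group 10 minus oxidation state +2 gives a d⁸ configuration for Ni²⁺.
Octahedral (high-spin): t2g^6 e_g^2, CFSE = 6(−0.4) + 2(+0.6) = -1.2Δo = -1.2 × 8950 = -10740 cm⁻¹.
Tetrahedral: e^4 t2^4, CFSE = 4(−0.6) + 4(+0.4) = -0.8Δₜ = -0.8 × (4/9) × 8950 = -3182 cm⁻¹.
Subtracting, OSPE = -10740 − (-3182) = -7558 cm⁻¹.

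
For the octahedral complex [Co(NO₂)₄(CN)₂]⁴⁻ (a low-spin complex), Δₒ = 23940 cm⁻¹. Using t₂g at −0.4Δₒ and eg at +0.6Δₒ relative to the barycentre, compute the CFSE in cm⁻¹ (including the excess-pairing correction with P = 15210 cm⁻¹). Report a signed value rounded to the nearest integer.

-27882

Ligand charges: 4×(-1) from NO₂⁻ and 2×(-1) from CN⁻ sum to -6; with overall charge -4, Co is +2.
Group 9 minus oxidation state +2 gives a d⁷ configuration for Co²⁺.
Electron filling gives t₂g⁶ eg¹.
Orbital CFSE = 6(-0.4) + 1(0.6) = -1.8Δₒ = -1.8 × 23940 = -43092 cm⁻¹.
Pairing penalty: 3 pairs vs 2 in the high-spin reference → 1 extra × P = 15210 cm⁻¹.
Overall CFSE = -43092 + 15210 = -27882 cm⁻¹.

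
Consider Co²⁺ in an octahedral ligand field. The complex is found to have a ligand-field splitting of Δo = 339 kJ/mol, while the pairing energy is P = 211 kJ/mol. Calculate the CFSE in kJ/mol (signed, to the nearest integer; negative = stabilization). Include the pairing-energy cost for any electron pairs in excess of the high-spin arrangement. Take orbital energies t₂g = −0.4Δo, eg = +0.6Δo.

Group 9 minus oxidation state +2 gives a d⁷ configuration for Co²⁺.
Δo > P, so pairing is preferred: the ground state is low-spin.
Configuration: t₂g⁶ eg¹.
Orbital CFSE = -1.8Δo = -1.8 × 339 = -610 kJ/mol.
Excess pairs vs high-spin: 3 − 2 = 1; pairing cost = +211 kJ/mol.
Net CFSE = -610 + 211 = -399 kJ/mol.

-399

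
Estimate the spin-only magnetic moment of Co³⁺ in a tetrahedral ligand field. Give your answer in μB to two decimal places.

4.90 μB

Co sits in group 9; removing 3 electrons leaves Co³⁺ with 9 − 3 = 6 d electrons.
Tetrahedral splitting is small, so the complex is high-spin.
Configuration: e³ t₂³ → 4 unpaired electrons.
μ(spin-only) = √[4(4+2)] = √24 ≈ 4.90 μB.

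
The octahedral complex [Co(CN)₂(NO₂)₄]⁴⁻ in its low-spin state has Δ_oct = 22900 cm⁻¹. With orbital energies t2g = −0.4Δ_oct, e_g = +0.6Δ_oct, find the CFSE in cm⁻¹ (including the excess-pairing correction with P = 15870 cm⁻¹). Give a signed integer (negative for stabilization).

Ligand charges: 2×(-1) from CN⁻ and 4×(-1) from NO₂⁻ sum to -6; with overall charge -4, Co is +2.
Co sits in group 9; removing 2 electrons leaves Co²⁺ with 9 − 2 = 7 d electrons.
Electron filling gives t2g^6 e_g^1.
CFSE(orbital) = 6×(-0.4Δ_oct) + 1×(0.6Δ_oct) = -1.8Δ_oct; with Δ_oct = 22900 cm⁻¹ that is -41220 cm⁻¹.
High-spin d⁷ would be t2g^5 e_g^2 with 2 pairs; low-spin has 3, so 1 excess pair costs +1P = +15870 cm⁻¹.
Net CFSE = -41220 + 15870 = -25350 cm⁻¹.

-25350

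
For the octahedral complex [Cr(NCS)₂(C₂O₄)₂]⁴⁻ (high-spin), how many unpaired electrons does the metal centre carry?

Ligand charges: 2×(-1) from NCS⁻ and 2×(-2) from C₂O₄²⁻ sum to -6; with overall charge -4, Cr is +2.
Group 6 minus oxidation state +2 gives a d⁴ configuration for Cr²⁺.
Configuration: t₂g³ eg¹, giving 4 unpaired electrons.

4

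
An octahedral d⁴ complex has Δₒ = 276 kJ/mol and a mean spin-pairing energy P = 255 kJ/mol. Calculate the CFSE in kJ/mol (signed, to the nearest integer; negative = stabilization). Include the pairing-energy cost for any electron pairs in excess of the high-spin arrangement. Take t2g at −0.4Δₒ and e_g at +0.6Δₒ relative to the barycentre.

Since Δₒ = 276 kJ/mol > P = 255 kJ/mol, the complex adopts the low-spin configuration.
Configuration: t2g^4 e_g^0.
Orbital CFSE = -1.6Δₒ = -1.6 × 276 = -442 kJ/mol.
Excess pairs vs high-spin: 1 − 0 = 1; pairing cost = +255 kJ/mol.
Net CFSE = -442 + 255 = -187 kJ/mol.

-187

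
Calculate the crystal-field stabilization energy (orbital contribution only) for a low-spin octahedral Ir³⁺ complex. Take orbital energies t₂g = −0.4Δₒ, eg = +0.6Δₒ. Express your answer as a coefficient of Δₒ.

Group 9 minus oxidation state +3 gives a d⁶ configuration for Ir³⁺.
Configuration: t₂g⁶ eg⁰.
CFSE = 6(-0.4Δₒ) + 0(0.6Δₒ) = -2.4Δₒ + 0.0Δₒ = -2.4Δₒ.

-2.4 Δₒ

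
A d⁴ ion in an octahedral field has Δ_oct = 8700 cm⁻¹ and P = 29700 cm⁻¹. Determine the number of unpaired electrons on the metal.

4

With Δ_oct < P the complex is high-spin.
Configuration: t₂g³ eg¹.
Unpaired electrons: 4.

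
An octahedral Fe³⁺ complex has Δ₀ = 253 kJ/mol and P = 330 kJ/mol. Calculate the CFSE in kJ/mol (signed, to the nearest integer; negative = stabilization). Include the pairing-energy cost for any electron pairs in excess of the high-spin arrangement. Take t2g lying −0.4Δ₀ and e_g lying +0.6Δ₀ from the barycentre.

0

Fe is in group 8, so Fe³⁺ is d⁵ (8 − 3 = 5).
Here Δ₀ < P (253 < 330), so the high-spin state is favoured.
That gives t2g^3 e_g^2.
Orbital CFSE = 0.0Δ₀ = 0.0 × 253 = 0 kJ/mol.
High-spin has no excess pairs, so no pairing correction applies.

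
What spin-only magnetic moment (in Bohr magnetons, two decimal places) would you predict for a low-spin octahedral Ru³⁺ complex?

1.73 Bohr magnetons

Ru is in group 8, so Ru³⁺ is d⁵ (8 − 3 = 5).
Configuration: t₂g⁵ eg⁰ → 1 unpaired electron.
μ(spin-only) = √[1(1+2)] = √3 ≈ 1.73 Bohr magnetons.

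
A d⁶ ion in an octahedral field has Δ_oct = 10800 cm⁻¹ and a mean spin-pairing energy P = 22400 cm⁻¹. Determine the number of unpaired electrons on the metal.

Since Δ_oct = 10800 cm⁻¹ < P = 22400 cm⁻¹, the complex adopts the high-spin configuration.
Filling d⁶ accordingly: t₂g⁴ eg².
Unpaired electrons: 4.

4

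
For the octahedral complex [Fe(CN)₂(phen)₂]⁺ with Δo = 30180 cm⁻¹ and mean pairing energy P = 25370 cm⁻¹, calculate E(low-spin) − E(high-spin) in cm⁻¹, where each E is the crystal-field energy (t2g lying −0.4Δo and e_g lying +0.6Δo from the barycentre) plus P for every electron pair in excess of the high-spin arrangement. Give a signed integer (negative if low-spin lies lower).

Ligand charges: 2×(-1) from CN⁻ and 2×(+0) from phen sum to -2; with overall charge +1, Fe is +3.
Fe sits in group 8; removing 3 electrons leaves Fe³⁺ with 8 − 3 = 5 d electrons.
In the high-spin limit (t2g^3 e_g^2) the orbital term is 0.0Δo = 0 cm⁻¹, with no excess pairing.
For low-spin the configuration is t2g^5 e_g^0: orbital energy -2.0 × 30180 = -60360 cm⁻¹, and 2 additional pairs relative to high-spin add 50740 cm⁻¹, giving -9620 cm⁻¹.
The difference is -9620 − (0) = -9620 cm⁻¹, so low-spin lies lower.

-9620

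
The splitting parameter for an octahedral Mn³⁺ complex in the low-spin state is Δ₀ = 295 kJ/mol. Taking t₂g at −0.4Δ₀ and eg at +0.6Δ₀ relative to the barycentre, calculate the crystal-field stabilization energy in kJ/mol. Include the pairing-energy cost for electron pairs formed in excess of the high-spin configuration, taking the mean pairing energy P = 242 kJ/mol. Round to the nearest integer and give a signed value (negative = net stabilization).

Mn³⁺: group 7, so d-count = 7 − 3 = 4.
The d⁴ electrons fill as t₂g⁴ eg⁰.
Orbital CFSE = 4(-0.4) + 0(0.6) = -1.6Δ₀ = -1.6 × 295 = -472 kJ/mol.
Pairing penalty: 1 pair vs 0 in the high-spin reference → 1 extra × P = 242 kJ/mol.
Combining: -472 + 242 = -230 kJ/mol.

-230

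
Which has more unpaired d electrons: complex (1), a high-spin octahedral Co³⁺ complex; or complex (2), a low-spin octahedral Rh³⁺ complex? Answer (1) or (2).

(1)

(1): Group 9 minus oxidation state +3 gives a d⁶ configuration for Co³⁺; t₂g⁴ eg² → 4 unpaired.
(2): Rh is in group 9, so Rh³⁺ is d⁶ (9 − 3 = 6); t2g^6 e_g^0 → 0 unpaired.
So (1) has more unpaired electrons.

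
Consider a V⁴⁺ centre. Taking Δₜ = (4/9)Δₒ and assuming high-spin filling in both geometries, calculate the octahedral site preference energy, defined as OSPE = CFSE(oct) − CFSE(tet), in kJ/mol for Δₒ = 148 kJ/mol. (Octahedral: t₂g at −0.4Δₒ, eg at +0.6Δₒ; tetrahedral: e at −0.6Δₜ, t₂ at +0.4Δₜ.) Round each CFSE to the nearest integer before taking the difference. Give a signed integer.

Group 5 minus oxidation state +4 gives a d¹ configuration for V⁴⁺.
Octahedral (high-spin): t₂g¹ eg⁰, CFSE = 1(−0.4) + 0(+0.6) = -0.4Δₒ = -0.4 × 148 = -59 kJ/mol.
Tetrahedral: e¹ t₂⁰, CFSE = 1(−0.6) + 0(+0.4) = -0.6Δₜ = -0.6 × (4/9) × 148 = -39 kJ/mol.
OSPE = -59 − (-39) = -20 kJ/mol.

-20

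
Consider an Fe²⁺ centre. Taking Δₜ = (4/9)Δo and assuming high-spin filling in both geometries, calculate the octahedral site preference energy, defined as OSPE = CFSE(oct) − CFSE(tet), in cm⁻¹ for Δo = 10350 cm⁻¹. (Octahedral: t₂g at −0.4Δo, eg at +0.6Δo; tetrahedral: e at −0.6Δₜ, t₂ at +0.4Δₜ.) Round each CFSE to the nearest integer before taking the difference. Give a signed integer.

Group 8 minus oxidation state +2 gives a d⁶ configuration for Fe²⁺.
Octahedral (high-spin): t₂g⁴ eg², CFSE = 4(−0.4) + 2(+0.6) = -0.4Δo = -0.4 × 10350 = -4140 cm⁻¹.
Tetrahedral: e³ t₂³, CFSE = 3(−0.6) + 3(+0.4) = -0.6Δₜ = -0.6 × (4/9) × 10350 = -2760 cm⁻¹.
OSPE = -4140 − (-2760) = -1380 cm⁻¹.

-1380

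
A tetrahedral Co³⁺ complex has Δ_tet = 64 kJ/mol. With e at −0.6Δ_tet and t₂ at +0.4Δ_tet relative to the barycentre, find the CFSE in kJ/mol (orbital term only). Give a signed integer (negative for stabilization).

Co³⁺: group 9, so d-count = 9 − 3 = 6.
Tetrahedral splitting is small, so the complex is high-spin.
Electron filling gives e³ t₂³.
CFSE(orbital) = 3×(-0.6Δ_tet) + 3×(0.4Δ_tet) = -0.6Δ_tet; with Δ_tet = 64 kJ/mol that is -38 kJ/mol.

-38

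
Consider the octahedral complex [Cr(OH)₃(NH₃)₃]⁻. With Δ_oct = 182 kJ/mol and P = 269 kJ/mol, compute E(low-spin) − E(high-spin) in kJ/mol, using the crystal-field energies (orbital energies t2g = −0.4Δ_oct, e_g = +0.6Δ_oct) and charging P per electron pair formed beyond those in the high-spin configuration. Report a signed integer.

Ligand charges: 3×(-1) from OH⁻ and 3×(+0) from NH₃ sum to -3; with overall charge -1, Cr is +2.
Cr²⁺: group 6, so d-count = 6 − 2 = 4.
In the high-spin limit (t2g^3 e_g^1) the orbital term is -0.6Δ_oct = -109 kJ/mol, with no excess pairing.
Low-spin: t2g^4 e_g^0, orbital CFSE = -1.6Δ_oct = -291 kJ/mol; plus 1 excess pair × P = +269 kJ/mol; total -22 kJ/mol.
Thus E(LS) − E(HS) = 87 kJ/mol.

87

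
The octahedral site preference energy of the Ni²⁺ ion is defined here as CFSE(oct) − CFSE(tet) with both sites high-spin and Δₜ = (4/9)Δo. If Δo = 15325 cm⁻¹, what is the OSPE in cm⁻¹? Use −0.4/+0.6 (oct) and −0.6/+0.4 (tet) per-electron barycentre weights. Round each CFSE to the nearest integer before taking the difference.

Ni²⁺: group 10, so d-count = 10 − 2 = 8.
Octahedral (high-spin): t₂g⁶ eg², CFSE = 6(−0.4) + 2(+0.6) = -1.2Δo = -1.2 × 15325 = -18390 cm⁻¹.
Tetrahedral e⁴ t₂⁴ gives -0.8Δₜ = -0.8 × (4/9) × 15325 = -5449 cm⁻¹.
Subtracting, OSPE = -18390 − (-5449) = -12941 cm⁻¹.

-12941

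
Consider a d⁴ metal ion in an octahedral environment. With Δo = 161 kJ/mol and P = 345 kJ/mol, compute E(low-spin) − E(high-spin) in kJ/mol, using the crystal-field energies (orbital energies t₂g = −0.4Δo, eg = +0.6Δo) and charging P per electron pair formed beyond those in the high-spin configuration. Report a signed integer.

184

In the high-spin limit (t₂g³ eg¹) the orbital term is -0.6Δo = -97 kJ/mol, with no excess pairing.
Low-spin t₂g⁴ eg⁰ gives -1.6Δo = -258 kJ/mol, but forming 1 extra pair costs 1P = 345 kJ/mol, so E(LS) = -258 + 345 = 87 kJ/mol.
Thus E(LS) − E(HS) = 184 kJ/mol.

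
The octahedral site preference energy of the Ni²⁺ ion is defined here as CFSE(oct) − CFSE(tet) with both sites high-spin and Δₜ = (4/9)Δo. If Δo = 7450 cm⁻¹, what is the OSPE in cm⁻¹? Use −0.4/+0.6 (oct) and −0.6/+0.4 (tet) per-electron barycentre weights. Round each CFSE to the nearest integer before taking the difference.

-6291

Ni is in group 10, so Ni²⁺ is d⁸ (10 − 2 = 8).
In an octahedral site d⁸ (HS) is t2g^6 e_g^2, giving CFSE(oct) = -1.2Δo = -8940 cm⁻¹.
Tetrahedral e^4 t2^4 gives -0.8Δₜ = -0.8 × (4/9) × 7450 = -2649 cm⁻¹.
OSPE = -8940 − (-2649) = -6291 cm⁻¹.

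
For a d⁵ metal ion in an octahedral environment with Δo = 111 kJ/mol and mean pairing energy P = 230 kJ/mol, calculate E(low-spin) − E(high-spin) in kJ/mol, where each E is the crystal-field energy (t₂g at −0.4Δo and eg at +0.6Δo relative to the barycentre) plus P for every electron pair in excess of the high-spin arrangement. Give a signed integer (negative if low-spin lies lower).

238

High-spin d⁵ fills as t₂g³ eg² with CFSE 3(−0.4) + 2(+0.6) = 0.0Δo = 0 kJ/mol.
Low-spin: t₂g⁵ eg⁰, orbital CFSE = -2.0Δo = -222 kJ/mol; plus 2 excess pairs × P = +460 kJ/mol; total 238 kJ/mol.
Thus E(LS) − E(HS) = 238 kJ/mol.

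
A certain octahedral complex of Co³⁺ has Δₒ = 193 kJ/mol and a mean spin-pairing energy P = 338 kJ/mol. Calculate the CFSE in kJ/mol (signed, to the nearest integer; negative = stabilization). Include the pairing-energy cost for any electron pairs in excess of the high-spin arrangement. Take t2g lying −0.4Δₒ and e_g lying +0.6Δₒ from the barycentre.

-77

Group 9 minus oxidation state +3 gives a d⁶ configuration for Co³⁺.
Here Δₒ < P (193 < 338), so the high-spin state is favoured.
That gives t2g^4 e_g^2.
Orbital CFSE = -0.4Δₒ = -0.4 × 193 = -77 kJ/mol.
High-spin has no excess pairs, so no pairing correction applies.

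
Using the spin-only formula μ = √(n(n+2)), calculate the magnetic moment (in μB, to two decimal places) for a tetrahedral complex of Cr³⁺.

Cr³⁺: group 6, so d-count = 6 − 3 = 3.
Tetrahedral splitting is small, so the complex is high-spin.
Configuration: e² t₂¹ → 3 unpaired electrons.
μ(spin-only) = √[3(3+2)] = √15 ≈ 3.87 μB.

3.87 μB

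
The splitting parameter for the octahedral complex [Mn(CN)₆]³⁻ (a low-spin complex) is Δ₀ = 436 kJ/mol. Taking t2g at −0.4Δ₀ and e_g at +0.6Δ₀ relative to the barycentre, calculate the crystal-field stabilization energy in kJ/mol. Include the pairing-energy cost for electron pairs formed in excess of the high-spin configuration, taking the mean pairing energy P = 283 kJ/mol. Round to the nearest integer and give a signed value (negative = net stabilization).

-415

Each CN⁻ contributes -1; 6 × (-1) = -6. With overall charge -3, Mn is in the +3 oxidation state.
Mn is in group 7, so Mn³⁺ is d⁴ (7 − 3 = 4).
Electron filling gives t2g^4 e_g^0.
Orbital CFSE = 4(-0.4) + 0(0.6) = -1.6Δ₀ = -1.6 × 436 = -698 kJ/mol.
Pairing penalty: 1 pair vs 0 in the high-spin reference → 1 extra × P = 283 kJ/mol.
Net CFSE = -698 + 283 = -415 kJ/mol.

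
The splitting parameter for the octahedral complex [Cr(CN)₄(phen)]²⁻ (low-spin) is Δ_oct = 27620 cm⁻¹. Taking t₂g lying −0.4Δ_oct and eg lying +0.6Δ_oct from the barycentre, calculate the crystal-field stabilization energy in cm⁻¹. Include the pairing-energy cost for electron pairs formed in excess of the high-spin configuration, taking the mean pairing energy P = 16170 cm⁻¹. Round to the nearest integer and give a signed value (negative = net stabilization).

-28022

Ligand charges: 4×(-1) from CN⁻ and 1×(+0) from phen sum to -4; with overall charge -2, Cr is +2.
Group 6 minus oxidation state +2 gives a d⁴ configuration for Cr²⁺.
Configuration: t₂g⁴ eg⁰.
Orbital CFSE = 4(-0.4) + 0(0.6) = -1.6Δ_oct = -1.6 × 27620 = -44192 cm⁻¹.
Pairing penalty: 1 pair vs 0 in the high-spin reference → 1 extra × P = 16170 cm⁻¹.
Combining: -44192 + 16170 = -28022 cm⁻¹.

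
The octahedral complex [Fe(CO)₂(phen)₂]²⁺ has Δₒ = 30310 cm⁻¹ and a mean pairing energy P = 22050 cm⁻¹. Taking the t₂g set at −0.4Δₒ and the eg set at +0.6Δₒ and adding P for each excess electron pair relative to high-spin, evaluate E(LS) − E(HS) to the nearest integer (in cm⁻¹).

Ligand charges: 2×(+0) from CO and 2×(+0) from phen sum to +0; with overall charge +2, Fe is +2.
Fe is in group 8, so Fe²⁺ is d⁶ (8 − 2 = 6).
High-spin: t₂g⁴ eg², CFSE = -0.4Δₒ = -12124 cm⁻¹.
Low-spin t₂g⁶ eg⁰ gives -2.4Δₒ = -72744 cm⁻¹, but forming 2 extra pairs costs 2P = 44100 cm⁻¹, so E(LS) = -72744 + 44100 = -28644 cm⁻¹.
Thus E(LS) − E(HS) = -16520 cm⁻¹.

-16520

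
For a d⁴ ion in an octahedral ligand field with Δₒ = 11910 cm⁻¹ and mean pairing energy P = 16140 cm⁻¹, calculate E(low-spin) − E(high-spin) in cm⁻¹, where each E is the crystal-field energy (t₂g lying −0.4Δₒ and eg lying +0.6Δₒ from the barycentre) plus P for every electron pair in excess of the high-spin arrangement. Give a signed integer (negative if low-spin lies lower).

4230

High-spin: t₂g³ eg¹, CFSE = -0.6Δₒ = -7146 cm⁻¹.
Low-spin t₂g⁴ eg⁰ gives -1.6Δₒ = -19056 cm⁻¹, but forming 1 extra pair costs 1P = 16140 cm⁻¹, so E(LS) = -19056 + 16140 = -2916 cm⁻¹.
The difference is -2916 − (-7146) = 4230 cm⁻¹, so high-spin lies lower.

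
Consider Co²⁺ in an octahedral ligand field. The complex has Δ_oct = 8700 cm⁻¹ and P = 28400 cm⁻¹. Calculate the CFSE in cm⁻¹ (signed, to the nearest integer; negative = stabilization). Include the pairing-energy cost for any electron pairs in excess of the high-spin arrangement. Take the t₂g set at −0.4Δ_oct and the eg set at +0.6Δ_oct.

Co²⁺: group 9, so d-count = 9 − 2 = 7.
Here Δ_oct < P (8700 < 28400), so the high-spin state is favoured.
That gives t₂g⁵ eg².
Orbital CFSE = -0.8Δ_oct = -0.8 × 8700 = -6960 cm⁻¹.
High-spin has no excess pairs, so no pairing correction applies.

-6960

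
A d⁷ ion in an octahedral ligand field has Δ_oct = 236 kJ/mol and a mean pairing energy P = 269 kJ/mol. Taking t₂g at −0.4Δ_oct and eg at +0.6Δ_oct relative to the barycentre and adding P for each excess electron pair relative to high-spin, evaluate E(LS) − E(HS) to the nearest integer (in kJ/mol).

High-spin d⁷ fills as t₂g⁵ eg² with CFSE 5(−0.4) + 2(+0.6) = -0.8Δ_oct = -189 kJ/mol.
For low-spin the configuration is t₂g⁶ eg¹: orbital energy -1.8 × 236 = -425 kJ/mol, and 1 additional pair relative to high-spin adds 269 kJ/mol, giving -156 kJ/mol.
Thus E(LS) − E(HS) = 33 kJ/mol.

33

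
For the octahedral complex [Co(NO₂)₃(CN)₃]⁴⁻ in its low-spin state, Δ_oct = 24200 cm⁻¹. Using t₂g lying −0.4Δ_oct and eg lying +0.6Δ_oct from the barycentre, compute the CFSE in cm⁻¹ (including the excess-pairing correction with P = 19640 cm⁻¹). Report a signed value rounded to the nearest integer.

-23920

Ligand charges: 3×(-1) from NO₂⁻ and 3×(-1) from CN⁻ sum to -6; with overall charge -4, Co is +2.
Co sits in group 9; removing 2 electrons leaves Co²⁺ with 9 − 2 = 7 d electrons.
Configuration: t₂g⁶ eg¹.
CFSE(orbital) = 6×(-0.4Δ_oct) + 1×(0.6Δ_oct) = -1.8Δ_oct; with Δ_oct = 24200 cm⁻¹ that is -43560 cm⁻¹.
High-spin d⁷ would be t₂g⁵ eg² with 2 pairs; low-spin has 3, so 1 excess pair costs +1P = +19640 cm⁻¹.
Net CFSE = -43560 + 19640 = -23920 cm⁻¹.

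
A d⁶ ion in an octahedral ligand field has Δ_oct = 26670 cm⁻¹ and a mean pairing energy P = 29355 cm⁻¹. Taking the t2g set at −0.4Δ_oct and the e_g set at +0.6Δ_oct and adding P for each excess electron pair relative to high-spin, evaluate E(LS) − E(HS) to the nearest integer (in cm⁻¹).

5370

High-spin: t2g^4 e_g^2, CFSE = -0.4Δ_oct = -10668 cm⁻¹.
Low-spin: t2g^6 e_g^0, orbital CFSE = -2.4Δ_oct = -64008 cm⁻¹; plus 2 excess pairs × P = +58710 cm⁻¹; total -5298 cm⁻¹.
Thus E(LS) − E(HS) = 5370 cm⁻¹.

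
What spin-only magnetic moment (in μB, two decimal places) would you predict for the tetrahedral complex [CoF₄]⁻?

Each F⁻ contributes -1; 4 × (-1) = -4. With overall charge -1, Co is in the +3 oxidation state.
Co sits in group 9; removing 3 electrons leaves Co³⁺ with 9 − 3 = 6 d electrons.
Tetrahedral splitting is small, so the complex is high-spin.
Configuration: e³ t₂³ → 4 unpaired electrons.
μ(spin-only) = √[4(4+2)] = √24 ≈ 4.90 μB.

4.90 μB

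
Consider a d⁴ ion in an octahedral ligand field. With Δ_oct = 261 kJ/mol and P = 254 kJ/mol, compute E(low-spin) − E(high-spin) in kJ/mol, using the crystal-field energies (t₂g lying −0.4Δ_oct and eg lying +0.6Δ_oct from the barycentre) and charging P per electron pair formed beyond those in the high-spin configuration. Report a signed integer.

-7

In the high-spin limit (t₂g³ eg¹) the orbital term is -0.6Δ_oct = -157 kJ/mol, with no excess pairing.
For low-spin the configuration is t₂g⁴ eg⁰: orbital energy -1.6 × 261 = -418 kJ/mol, and 1 additional pair relative to high-spin adds 254 kJ/mol, giving -164 kJ/mol.
E(LS) − E(HS) = -164 − (-157) = -7 kJ/mol.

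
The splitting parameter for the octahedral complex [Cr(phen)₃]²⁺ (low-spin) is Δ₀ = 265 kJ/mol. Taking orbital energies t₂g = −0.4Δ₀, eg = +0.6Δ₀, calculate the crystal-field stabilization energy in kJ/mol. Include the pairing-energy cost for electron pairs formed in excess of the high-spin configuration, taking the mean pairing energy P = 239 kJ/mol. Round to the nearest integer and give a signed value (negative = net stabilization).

-185

phen is neutral, so the +2 overall charge sits on Cr: oxidation state +2.
Cr sits in group 6; removing 2 electrons leaves Cr²⁺ with 6 − 2 = 4 d electrons.
The d⁴ electrons fill as t₂g⁴ eg⁰.
Orbital CFSE = 4(-0.4) + 0(0.6) = -1.6Δ₀ = -1.6 × 265 = -424 kJ/mol.
Relative to high-spin t₂g³ eg¹ (0 paired), the low-spin configuration has 1 additional pair, contributing +1 × 239 = +239 kJ/mol.
Net CFSE = -424 + 239 = -185 kJ/mol.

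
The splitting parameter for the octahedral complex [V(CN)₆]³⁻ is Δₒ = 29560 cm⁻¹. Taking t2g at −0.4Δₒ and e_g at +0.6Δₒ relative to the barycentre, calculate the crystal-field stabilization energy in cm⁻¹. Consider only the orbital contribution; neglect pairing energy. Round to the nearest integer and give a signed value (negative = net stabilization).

-23648

Each CN⁻ contributes -1; 6 × (-1) = -6. With overall charge -3, V is in the +3 oxidation state.
V³⁺: group 5, so d-count = 5 − 3 = 2.
Configuration: t2g^2 e_g^0.
CFSE(orbital) = 2×(-0.4Δₒ) + 0×(0.6Δₒ) = -0.8Δₒ; with Δₒ = 29560 cm⁻¹ that is -23648 cm⁻¹.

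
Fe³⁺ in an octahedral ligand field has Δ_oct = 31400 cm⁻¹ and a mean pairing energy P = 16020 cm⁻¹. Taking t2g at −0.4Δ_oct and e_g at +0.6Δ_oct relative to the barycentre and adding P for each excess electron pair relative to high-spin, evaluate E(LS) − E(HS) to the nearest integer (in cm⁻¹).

Fe is in group 8, so Fe³⁺ is d⁵ (8 − 3 = 5).
High-spin: t2g^3 e_g^2, CFSE = 0.0Δ_oct = 0 cm⁻¹.
Low-spin: t2g^5 e_g^0, orbital CFSE = -2.0Δ_oct = -62800 cm⁻¹; plus 2 excess pairs × P = +32040 cm⁻¹; total -30760 cm⁻¹.
E(LS) − E(HS) = -30760 − (0) = -30760 cm⁻¹.

-30760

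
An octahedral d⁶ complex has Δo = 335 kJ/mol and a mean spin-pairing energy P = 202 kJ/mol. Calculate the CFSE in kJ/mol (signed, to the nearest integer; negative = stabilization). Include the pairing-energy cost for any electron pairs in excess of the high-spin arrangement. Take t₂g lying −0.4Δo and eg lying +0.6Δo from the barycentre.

Here Δo > P (335 > 202), so the low-spin state is favoured.
That gives t₂g⁶ eg⁰.
Orbital CFSE = -2.4Δo = -2.4 × 335 = -804 kJ/mol.
Excess pairs vs high-spin: 3 − 1 = 2; pairing cost = +404 kJ/mol.
Net CFSE = -804 + 404 = -400 kJ/mol.

-400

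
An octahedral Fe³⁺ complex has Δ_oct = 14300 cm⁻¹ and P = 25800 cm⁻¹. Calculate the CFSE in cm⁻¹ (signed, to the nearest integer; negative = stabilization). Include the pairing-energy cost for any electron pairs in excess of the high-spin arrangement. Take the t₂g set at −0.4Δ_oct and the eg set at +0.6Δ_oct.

0

Fe³⁺: group 8, so d-count = 8 − 3 = 5.
With Δ_oct < P the complex is high-spin.
That gives t₂g³ eg².
Orbital CFSE = 0.0Δ_oct = 0.0 × 14300 = 0 cm⁻¹.
High-spin has no excess pairs, so no pairing correction applies.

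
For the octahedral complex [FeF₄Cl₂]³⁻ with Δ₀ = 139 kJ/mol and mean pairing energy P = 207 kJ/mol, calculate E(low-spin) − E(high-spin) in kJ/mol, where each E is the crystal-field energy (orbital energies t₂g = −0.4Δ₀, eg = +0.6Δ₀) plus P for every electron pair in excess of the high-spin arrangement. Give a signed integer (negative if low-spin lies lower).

136

Ligand charges: 4×(-1) from F⁻ and 2×(-1) from Cl⁻ sum to -6; with overall charge -3, Fe is +3.
Group 8 minus oxidation state +3 gives a d⁵ configuration for Fe³⁺.
High-spin d⁵ fills as t₂g³ eg² with CFSE 3(−0.4) + 2(+0.6) = 0.0Δ₀ = 0 kJ/mol.
For low-spin the configuration is t₂g⁵ eg⁰: orbital energy -2.0 × 139 = -278 kJ/mol, and 2 additional pairs relative to high-spin add 414 kJ/mol, giving 136 kJ/mol.
Thus E(LS) − E(HS) = 136 kJ/mol.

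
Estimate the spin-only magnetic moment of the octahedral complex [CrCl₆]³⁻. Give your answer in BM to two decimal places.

3.87 BM

Each Cl⁻ contributes -1; 6 × (-1) = -6. With overall charge -3, Cr is in the +3 oxidation state.
Cr is in group 6, so Cr³⁺ is d³ (6 − 3 = 3).
For octahedral d³ the high- and low-spin configurations coincide.
Configuration: t₂g³ eg⁰ → 3 unpaired electrons.
μ(spin-only) = √[3(3+2)] = √15 ≈ 3.87 BM.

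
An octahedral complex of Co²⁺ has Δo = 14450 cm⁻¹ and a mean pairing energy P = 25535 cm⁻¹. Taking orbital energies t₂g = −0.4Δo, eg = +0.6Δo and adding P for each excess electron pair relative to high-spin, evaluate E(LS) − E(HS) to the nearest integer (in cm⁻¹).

11085

Co sits in group 9; removing 2 electrons leaves Co²⁺ with 9 − 2 = 7 d electrons.
High-spin: t₂g⁵ eg², CFSE = -0.8Δo = -11560 cm⁻¹.
Low-spin: t₂g⁶ eg¹, orbital CFSE = -1.8Δo = -26010 cm⁻¹; plus 1 excess pair × P = +25535 cm⁻¹; total -475 cm⁻¹.
E(LS) − E(HS) = -475 − (-11560) = 11085 cm⁻¹.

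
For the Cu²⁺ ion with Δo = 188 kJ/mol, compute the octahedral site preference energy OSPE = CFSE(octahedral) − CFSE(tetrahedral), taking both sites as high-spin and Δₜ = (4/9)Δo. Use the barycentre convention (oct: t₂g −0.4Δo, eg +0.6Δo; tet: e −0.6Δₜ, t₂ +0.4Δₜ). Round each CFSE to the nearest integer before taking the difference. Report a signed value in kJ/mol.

Group 11 minus oxidation state +2 gives a d⁹ configuration for Cu²⁺.
Octahedral high-spin t2g^6 e_g^3: CFSE = -0.6 × 188 = -113 kJ/mol.
Tetrahedral: e^4 t2^5, CFSE = 4(−0.6) + 5(+0.4) = -0.4Δₜ = -0.4 × (4/9) × 188 = -33 kJ/mol.
OSPE = -113 − (-33) = -80 kJ/mol.

-80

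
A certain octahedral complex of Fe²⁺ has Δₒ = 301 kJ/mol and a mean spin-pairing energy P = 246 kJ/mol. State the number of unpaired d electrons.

Group 8 minus oxidation state +2 gives a d⁶ configuration for Fe²⁺.
With Δₒ > P the complex is low-spin.
That gives t₂g⁶ eg⁰.
Unpaired electrons: 0.

0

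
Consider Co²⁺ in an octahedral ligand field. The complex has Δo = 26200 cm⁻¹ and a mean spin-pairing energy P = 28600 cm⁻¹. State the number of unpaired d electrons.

Group 9 minus oxidation state +2 gives a d⁷ configuration for Co²⁺.
Since Δo = 26200 cm⁻¹ < P = 28600 cm⁻¹, the complex adopts the high-spin configuration.
That gives t2g^5 e_g^2.
Unpaired electrons: 3.

3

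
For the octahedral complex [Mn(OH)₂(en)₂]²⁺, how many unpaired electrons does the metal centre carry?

3

Ligand charges: 2×(-1) from OH⁻ and 2×(+0) from en sum to -2; with overall charge +2, Mn is +4.
Mn⁴⁺: group 7, so d-count = 7 − 4 = 3.
Configuration: t₂g³ eg⁰, giving 3 unpaired electrons.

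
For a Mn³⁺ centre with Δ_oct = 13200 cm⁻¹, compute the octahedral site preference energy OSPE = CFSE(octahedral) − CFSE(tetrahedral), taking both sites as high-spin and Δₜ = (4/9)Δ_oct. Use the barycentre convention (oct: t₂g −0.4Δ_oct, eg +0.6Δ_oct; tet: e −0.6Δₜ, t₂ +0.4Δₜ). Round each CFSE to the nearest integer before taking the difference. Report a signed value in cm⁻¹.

-5573

Mn³⁺: group 7, so d-count = 7 − 3 = 4.
Octahedral (high-spin): t₂g³ eg¹, CFSE = 3(−0.4) + 1(+0.6) = -0.6Δ_oct = -0.6 × 13200 = -7920 cm⁻¹.
Tetrahedral e² t₂² gives -0.4Δₜ = -0.4 × (4/9) × 13200 = -2347 cm⁻¹.
OSPE = CFSE(oct) − CFSE(tet) = -7920 − (-2347) = -5573 cm⁻¹.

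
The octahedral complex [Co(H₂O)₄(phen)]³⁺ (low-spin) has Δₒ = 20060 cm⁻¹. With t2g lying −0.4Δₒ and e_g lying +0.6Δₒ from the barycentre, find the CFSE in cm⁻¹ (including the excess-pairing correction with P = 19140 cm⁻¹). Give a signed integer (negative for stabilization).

Ligand charges: 4×(+0) from H₂O and 1×(+0) from phen sum to +0; with overall charge +3, Co is +3.
Co sits in group 9; removing 3 electrons leaves Co³⁺ with 9 − 3 = 6 d electrons.
Electron filling gives t2g^6 e_g^0.
Orbital CFSE = 6(-0.4) + 0(0.6) = -2.4Δₒ = -2.4 × 20060 = -48144 cm⁻¹.
High-spin d⁶ would be t2g^4 e_g^2 with 1 pair; low-spin has 3, so 2 excess pairs cost +2P = +38280 cm⁻¹.
Net CFSE = -48144 + 38280 = -9864 cm⁻¹.

-9864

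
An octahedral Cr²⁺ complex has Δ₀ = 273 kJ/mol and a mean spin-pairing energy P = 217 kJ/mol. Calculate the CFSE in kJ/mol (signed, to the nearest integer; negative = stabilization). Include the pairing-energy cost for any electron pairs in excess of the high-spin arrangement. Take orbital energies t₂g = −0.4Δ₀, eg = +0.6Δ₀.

Cr²⁺: group 6, so d-count = 6 − 2 = 4.
Since Δ₀ = 273 kJ/mol > P = 217 kJ/mol, the complex adopts the low-spin configuration.
Configuration: t₂g⁴ eg⁰.
Orbital CFSE = -1.6Δ₀ = -1.6 × 273 = -437 kJ/mol.
Excess pairs vs high-spin: 1 − 0 = 1; pairing cost = +217 kJ/mol.
Net CFSE = -437 + 217 = -220 kJ/mol.

-220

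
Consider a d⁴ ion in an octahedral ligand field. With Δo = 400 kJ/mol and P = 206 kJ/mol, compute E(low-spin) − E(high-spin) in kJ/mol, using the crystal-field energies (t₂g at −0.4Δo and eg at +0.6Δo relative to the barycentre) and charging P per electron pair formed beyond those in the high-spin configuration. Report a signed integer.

In the high-spin limit (t₂g³ eg¹) the orbital term is -0.6Δo = -240 kJ/mol, with no excess pairing.
For low-spin the configuration is t₂g⁴ eg⁰: orbital energy -1.6 × 400 = -640 kJ/mol, and 1 additional pair relative to high-spin adds 206 kJ/mol, giving -434 kJ/mol.
Thus E(LS) − E(HS) = -194 kJ/mol.

-194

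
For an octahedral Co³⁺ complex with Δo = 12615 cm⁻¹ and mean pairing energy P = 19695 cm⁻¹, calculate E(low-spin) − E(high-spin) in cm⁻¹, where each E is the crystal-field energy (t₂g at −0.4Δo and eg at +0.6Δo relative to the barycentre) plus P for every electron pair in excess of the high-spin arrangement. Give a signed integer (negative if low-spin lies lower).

Group 9 minus oxidation state +3 gives a d⁶ configuration for Co³⁺.
High-spin: t₂g⁴ eg², CFSE = -0.4Δo = -5046 cm⁻¹.
Low-spin: t₂g⁶ eg⁰, orbital CFSE = -2.4Δo = -30276 cm⁻¹; plus 2 excess pairs × P = +39390 cm⁻¹; total 9114 cm⁻¹.
Thus E(LS) − E(HS) = 14160 cm⁻¹.

14160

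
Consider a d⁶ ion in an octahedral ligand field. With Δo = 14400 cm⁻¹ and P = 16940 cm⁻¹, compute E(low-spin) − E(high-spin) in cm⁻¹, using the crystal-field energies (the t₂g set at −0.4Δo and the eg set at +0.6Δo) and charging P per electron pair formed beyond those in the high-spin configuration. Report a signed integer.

5080

In the high-spin limit (t₂g⁴ eg²) the orbital term is -0.4Δo = -5760 cm⁻¹, with no excess pairing.
Low-spin: t₂g⁶ eg⁰, orbital CFSE = -2.4Δo = -34560 cm⁻¹; plus 2 excess pairs × P = +33880 cm⁻¹; total -680 cm⁻¹.
E(LS) − E(HS) = -680 − (-5760) = 5080 cm⁻¹.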